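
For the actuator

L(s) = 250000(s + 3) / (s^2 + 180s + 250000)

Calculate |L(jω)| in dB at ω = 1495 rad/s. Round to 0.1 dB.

At s = jω = j1495:
zero (s+3): 3 + j1495 → |·| = √(3²+1495²) = √2235034 ≈ 1495, ∠ = arctan(1495/3) ≈ 89.89°
quadratic: (j1495)² + 180·j1495 + 250000 = -1985025 + j269100 → |·| ≈ 2.0032e+06, ∠ ≈ 172.28°
|L| = 250000 · 1495 / 2.0032e+06 ≈ 186.58
Gain = 20 log₁₀(186.58) ≈ 45.42 dB

45.4 dB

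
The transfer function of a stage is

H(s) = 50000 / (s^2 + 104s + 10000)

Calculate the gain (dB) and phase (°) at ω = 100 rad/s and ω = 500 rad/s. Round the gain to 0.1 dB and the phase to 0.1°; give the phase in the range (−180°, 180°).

At s = jω = j100:
quadratic: (j100)² + 104·j100 + 10000 = 0 + j10400 → |·| ≈ 10400, ∠ ≈ 90.00°
|H| = 50000 / 10400 ≈ 4.8077
Gain = 20 log₁₀(4.8077) ≈ 13.64 dB
∠H = 0.00° − 90.00° = -90.00°

At s = jω = j500:
quadratic: (j500)² + 104·j500 + 10000 = -240000 + j52000 → |·| ≈ 2.4557e+05, ∠ ≈ 167.77°
|H| = 50000 / 2.4557e+05 ≈ 0.20361
Gain = 20 log₁₀(0.20361) ≈ -13.82 dB
∠H = 0.00° − 167.77° = -167.77°

ω = 100: 13.6 dB, -90.0°; ω = 500: -13.8 dB, -167.8°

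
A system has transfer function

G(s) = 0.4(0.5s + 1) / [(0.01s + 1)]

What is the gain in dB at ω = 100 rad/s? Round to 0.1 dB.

At ω = 100 rad/s:
zero (1 + j100·0.5) = 1 + j50 → |·| ≈ 50.01, ∠ ≈ 88.85°
pole (1 + j100·0.01) = 1 + j1 → |·| ≈ 1.4142, ∠ ≈ 45.00°
|G| = 0.4 · 50.01 / (1.4142) ≈ 14.145
Gain = 20 log₁₀(14.145) ≈ 23.01 dB

23.0 dB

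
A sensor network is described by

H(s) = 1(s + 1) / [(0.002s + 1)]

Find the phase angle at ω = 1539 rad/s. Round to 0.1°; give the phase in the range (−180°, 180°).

18.0°

At ω = 1539 rad/s:
zero (1 + j1539·1) = 1 + j1539 → |·| ≈ 1539, ∠ ≈ 89.96°
pole (1 + j1539·0.002) = 1 + j3.078 → |·| ≈ 3.2364, ∠ ≈ 72.00°
∠H = (89.96°) − (72.00°) = 17.96°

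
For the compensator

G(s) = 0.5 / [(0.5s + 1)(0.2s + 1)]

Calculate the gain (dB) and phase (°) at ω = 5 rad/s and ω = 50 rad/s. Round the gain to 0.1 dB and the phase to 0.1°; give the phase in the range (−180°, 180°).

ω = 5: -17.6 dB, -113.2°; ω = 50: -54.0 dB, -172.0°

At ω = 5 rad/s:
pole (1 + j5·0.5) = 1 + j2.5 → |·| ≈ 2.6926, ∠ ≈ 68.20°
pole (1 + j5·0.2) = 1 + j1 → |·| ≈ 1.4142, ∠ ≈ 45.00°
|G| = 0.5 · 1 / (2.6926 · 1.4142) ≈ 0.13131
Gain = 20 log₁₀(0.13131) ≈ -17.63 dB
∠G = (0°) − (68.20° + 45.00°) = -113.20°

At ω = 50 rad/s:
pole (1 + j50·0.5) = 1 + j25 → |·| ≈ 25.02, ∠ ≈ 87.71°
pole (1 + j50·0.2) = 1 + j10 → |·| ≈ 10.05, ∠ ≈ 84.29°
|G| = 0.5 · 1 / (25.02 · 10.05) ≈ 0.0019885
Gain = 20 log₁₀(0.0019885) ≈ -54.03 dB
∠G = (0°) − (87.71° + 84.29°) = -172.00°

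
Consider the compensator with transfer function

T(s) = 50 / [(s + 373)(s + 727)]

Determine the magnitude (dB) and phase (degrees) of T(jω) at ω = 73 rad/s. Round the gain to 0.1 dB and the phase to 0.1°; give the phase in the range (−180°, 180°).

-74.9 dB, -16.8°

At s = jω = j73:
pole (s+373): 373 + j73 → |·| = √(373²+73²) = √144458 ≈ 380.08, ∠ = arctan(73/373) ≈ 11.07°
pole (s+727): 727 + j73 → |·| = √(727²+73²) = √533858 ≈ 730.66, ∠ = arctan(73/727) ≈ 5.73°
|T| = 50 / 2.7771e+05 ≈ 0.00018004
Gain = 20 log₁₀(0.00018004) ≈ -74.89 dB
∠T = 0.00° − 16.80° = -16.80°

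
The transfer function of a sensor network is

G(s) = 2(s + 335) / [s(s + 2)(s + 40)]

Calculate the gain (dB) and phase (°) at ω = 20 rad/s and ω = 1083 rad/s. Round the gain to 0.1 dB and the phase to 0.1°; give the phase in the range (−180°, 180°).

ω = 20: -28.6 dB, 162.6°; ω = 1083: -115.0 dB, 165.0°

At s = jω = j20:
zero (s+335): 335 + j20 → |·| = √(335²+20²) = √112625 ≈ 335.6, ∠ = arctan(20/335) ≈ 3.42°
pole (s+2): 2 + j20 → |·| = √(2²+20²) = √404 ≈ 20.1, ∠ = arctan(20/2) ≈ 84.29°
pole (s+40): 40 + j20 → |·| = √(40²+20²) = √2000 ≈ 44.721, ∠ = arctan(20/40) ≈ 26.57°
pole at origin: |s| = 20, ∠ = 90.00° (in denominator)
|G| = 2 · 335.6 / 17978 ≈ 0.037335
Gain = 20 log₁₀(0.037335) ≈ -28.56 dB
∠G = 3.42° − 200.86° = -197.44° ≡ 162.56° (principal value)

At s = jω = j1083:
zero (s+335): 335 + j1083 → |·| = √(335²+1083²) = √1285114 ≈ 1133.6, ∠ = arctan(1083/335) ≈ 72.81°
pole (s+2): 2 + j1083 → |·| = √(2²+1083²) = √1172893 ≈ 1083, ∠ = arctan(1083/2) ≈ 89.89°
pole (s+40): 40 + j1083 → |·| = √(40²+1083²) = √1174489 ≈ 1083.7, ∠ = arctan(1083/40) ≈ 87.88°
pole at origin: |s| = 1083, ∠ = 90.00° (in denominator)
|G| = 2 · 1133.6 / 1.2711e+09 ≈ 1.7837e-06
Gain = 20 log₁₀(1.7837e-06) ≈ -114.97 dB
∠G = 72.81° − 267.77° = -194.96° ≡ 165.04° (principal value)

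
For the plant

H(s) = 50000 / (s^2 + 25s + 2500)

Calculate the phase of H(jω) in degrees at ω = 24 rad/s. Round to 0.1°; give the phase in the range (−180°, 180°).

-17.3°

At s = jω = j24:
quadratic: (j24)² + 25·j24 + 2500 = 1924 + j600 → |·| ≈ 2015.4, ∠ ≈ 17.32°
∠H = 0.00° − 17.32° = -17.32°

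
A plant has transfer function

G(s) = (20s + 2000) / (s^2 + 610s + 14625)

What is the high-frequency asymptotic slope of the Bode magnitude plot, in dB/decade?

-20 dB/decade

Each pole contributes −20 dB/decade at high frequency; each zero contributes +20 dB/decade.
Net: 1 zero(s) − 2 pole(s) → -20 dB/decade.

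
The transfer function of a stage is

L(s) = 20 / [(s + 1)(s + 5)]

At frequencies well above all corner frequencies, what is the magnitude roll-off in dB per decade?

-40 dB/decade

Each pole contributes −20 dB/decade at high frequency; each zero contributes +20 dB/decade.
Net: 0 zero(s) − 2 pole(s) → -40 dB/decade.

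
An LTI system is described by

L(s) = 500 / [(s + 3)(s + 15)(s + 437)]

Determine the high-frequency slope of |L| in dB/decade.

-60 dB/decade

Each pole contributes −20 dB/decade at high frequency; each zero contributes +20 dB/decade.
Net: 0 zero(s) − 3 pole(s) → -60 dB/decade.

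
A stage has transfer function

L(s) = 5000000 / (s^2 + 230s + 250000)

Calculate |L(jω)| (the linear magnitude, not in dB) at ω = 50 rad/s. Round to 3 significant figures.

20.2

At s = jω = j50:
quadratic: (j50)² + 230·j50 + 250000 = 247500 + j11500 → |·| ≈ 2.4777e+05, ∠ ≈ 2.66°
|L| = 5000000 / 2.4777e+05 ≈ 20.18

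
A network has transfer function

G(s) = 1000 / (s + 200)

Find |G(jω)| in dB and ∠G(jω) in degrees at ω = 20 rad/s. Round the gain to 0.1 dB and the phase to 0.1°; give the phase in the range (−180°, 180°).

13.9 dB, -5.7°

Substitute s = j20:
Numerator: 1000 = 1000 + j0
Denominator: (j20) + 200 = 200 + j20
|N| = √(1000² + 0²) ≈ 1000, ∠N ≈ 0.00°
|D| = √(200² + 20²) ≈ 201, ∠D ≈ 5.71°
|G| = 1000 / 201 ≈ 4.9751
Gain = 20 log₁₀(4.9751) ≈ 13.94 dB
∠G = 0.00° − 5.71° = -5.71°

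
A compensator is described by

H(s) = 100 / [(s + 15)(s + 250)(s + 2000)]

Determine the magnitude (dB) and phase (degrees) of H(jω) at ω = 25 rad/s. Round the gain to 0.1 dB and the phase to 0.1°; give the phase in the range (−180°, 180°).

-103.3 dB, -65.5°

At s = jω = j25:
pole (s+15): 15 + j25 → |·| = √(15²+25²) = √850 ≈ 29.155, ∠ = arctan(25/15) ≈ 59.04°
pole (s+250): 250 + j25 → |·| = √(250²+25²) = √63125 ≈ 251.25, ∠ = arctan(25/250) ≈ 5.71°
pole (s+2000): 2000 + j25 → |·| = √(2000²+25²) = √4000625 ≈ 2000.2, ∠ = arctan(25/2000) ≈ 0.72°
|H| = 100 / 1.4652e+07 ≈ 6.825e-06
Gain = 20 log₁₀(6.825e-06) ≈ -103.32 dB
∠H = 0.00° − 65.47° = -65.47°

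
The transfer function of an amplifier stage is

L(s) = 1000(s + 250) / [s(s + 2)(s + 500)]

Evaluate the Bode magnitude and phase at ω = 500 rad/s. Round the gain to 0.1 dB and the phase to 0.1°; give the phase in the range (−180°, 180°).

-50.0 dB, -161.3°

At s = jω = j500:
zero (s+250): 250 + j500 → |·| = √(250²+500²) = √312500 ≈ 559.02, ∠ = arctan(500/250) ≈ 63.43°
pole (s+2): 2 + j500 → |·| = √(2²+500²) = √250004 ≈ 500, ∠ = arctan(500/2) ≈ 89.77°
pole (s+500): 500 + j500 → |·| = √(500²+500²) = √500000 ≈ 707.11, ∠ = arctan(500/500) ≈ 45.00°
pole at origin: |s| = 500, ∠ = 90.00° (in denominator)
|L| = 1000 · 559.02 / 1.7678e+08 ≈ 0.0031622
Gain = 20 log₁₀(0.0031622) ≈ -50.00 dB
∠L = 63.43° − 224.77° = -161.34°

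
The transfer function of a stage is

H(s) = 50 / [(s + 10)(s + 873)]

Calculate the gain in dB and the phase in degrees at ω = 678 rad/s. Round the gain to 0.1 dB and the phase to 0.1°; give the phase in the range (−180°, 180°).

-83.5 dB, -127.0°

At s = jω = j678:
pole (s+10): 10 + j678 → |·| = √(10²+678²) = √459784 ≈ 678.07, ∠ = arctan(678/10) ≈ 89.15°
pole (s+873): 873 + j678 → |·| = √(873²+678²) = √1221813 ≈ 1105.4, ∠ = arctan(678/873) ≈ 37.83°
|H| = 50 / 7.4954e+05 ≈ 6.6708e-05
Gain = 20 log₁₀(6.6708e-05) ≈ -83.52 dB
∠H = 0.00° − 126.98° = -126.98°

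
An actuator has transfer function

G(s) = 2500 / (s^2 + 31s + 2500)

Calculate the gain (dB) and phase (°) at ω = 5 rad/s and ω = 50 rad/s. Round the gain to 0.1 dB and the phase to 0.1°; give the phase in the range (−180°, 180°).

ω = 5: 0.1 dB, -3.6°; ω = 50: 4.2 dB, -90.0°

At s = jω = j5:
quadratic: (j5)² + 31·j5 + 2500 = 2475 + j155 → |·| ≈ 2479.8, ∠ ≈ 3.58°
|G| = 2500 / 2479.8 ≈ 1.0081
Gain = 20 log₁₀(1.0081) ≈ 0.07 dB
∠G = 0.00° − 3.58° = -3.58°

At s = jω = j50:
quadratic: (j50)² + 31·j50 + 2500 = 0 + j1550 → |·| ≈ 1550, ∠ ≈ 90.00°
|G| = 2500 / 1550 ≈ 1.6129
Gain = 20 log₁₀(1.6129) ≈ 4.15 dB
∠G = 0.00° − 90.00° = -90.00°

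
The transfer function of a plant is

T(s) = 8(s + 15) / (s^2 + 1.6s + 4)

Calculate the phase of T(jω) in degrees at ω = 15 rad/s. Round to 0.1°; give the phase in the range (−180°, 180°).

At s = jω = j15:
zero (s+15): 15 + j15 → |·| = √(15²+15²) = √450 ≈ 21.213, ∠ = arctan(15/15) ≈ 45.00°
quadratic: (j15)² + 1.6·j15 + 4 = -221 + j24 → |·| ≈ 222.3, ∠ ≈ 173.80°
∠T = 45.00° − 173.80° = -128.80°

-128.8°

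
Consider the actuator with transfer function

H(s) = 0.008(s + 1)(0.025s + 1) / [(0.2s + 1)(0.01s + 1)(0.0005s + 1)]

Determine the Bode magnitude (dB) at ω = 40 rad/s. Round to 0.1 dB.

At ω = 40 rad/s:
zero (1 + j40·1) = 1 + j40 → |·| ≈ 40.012, ∠ ≈ 88.57°
zero (1 + j40·0.025) = 1 + j1 → |·| ≈ 1.4142, ∠ ≈ 45.00°
pole (1 + j40·0.2) = 1 + j8 → |·| ≈ 8.0623, ∠ ≈ 82.87°
pole (1 + j40·0.01) = 1 + j0.4 → |·| ≈ 1.077, ∠ ≈ 21.80°
pole (1 + j40·0.0005) = 1 + j0.02 → |·| ≈ 1.0002, ∠ ≈ 1.15°
|H| = 0.008 · 40.012 · 1.4142 / (8.0623 · 1.077 · 1.0002) ≈ 0.052123
Gain = 20 log₁₀(0.052123) ≈ -25.66 dB

-25.7 dB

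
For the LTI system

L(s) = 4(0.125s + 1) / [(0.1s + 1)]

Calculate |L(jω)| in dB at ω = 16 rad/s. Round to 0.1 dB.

13.5 dB

At ω = 16 rad/s:
zero (1 + j16·0.125) = 1 + j2 → |·| ≈ 2.2361, ∠ ≈ 63.43°
pole (1 + j16·0.1) = 1 + j1.6 → |·| ≈ 1.8868, ∠ ≈ 57.99°
|L| = 4 · 2.2361 / (1.8868) ≈ 4.7405
Gain = 20 log₁₀(4.7405) ≈ 13.52 dB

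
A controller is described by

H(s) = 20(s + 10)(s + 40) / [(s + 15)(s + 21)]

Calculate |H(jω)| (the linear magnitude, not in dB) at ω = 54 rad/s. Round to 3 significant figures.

At s = jω = j54:
zero (s+10): 10 + j54 → |·| = √(10²+54²) = √3016 ≈ 54.918, ∠ = arctan(54/10) ≈ 79.51°
zero (s+40): 40 + j54 → |·| = √(40²+54²) = √4516 ≈ 67.201, ∠ = arctan(54/40) ≈ 53.47°
pole (s+15): 15 + j54 → |·| = √(15²+54²) = √3141 ≈ 56.045, ∠ = arctan(54/15) ≈ 74.48°
pole (s+21): 21 + j54 → |·| = √(21²+54²) = √3357 ≈ 57.94, ∠ = arctan(54/21) ≈ 68.75°
|H| = 20 · 3690.5 / 3247.2 ≈ 22.73

22.7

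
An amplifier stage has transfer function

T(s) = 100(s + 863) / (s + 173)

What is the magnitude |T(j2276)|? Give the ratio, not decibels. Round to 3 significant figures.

107

At s = jω = j2276:
zero (s+863): 863 + j2276 → |·| = √(863²+2276²) = √5924945 ≈ 2434.1, ∠ = arctan(2276/863) ≈ 69.23°
pole (s+173): 173 + j2276 → |·| = √(173²+2276²) = √5210105 ≈ 2282.6, ∠ = arctan(2276/173) ≈ 85.65°
|T| = 100 · 2434.1 / 2282.6 ≈ 106.64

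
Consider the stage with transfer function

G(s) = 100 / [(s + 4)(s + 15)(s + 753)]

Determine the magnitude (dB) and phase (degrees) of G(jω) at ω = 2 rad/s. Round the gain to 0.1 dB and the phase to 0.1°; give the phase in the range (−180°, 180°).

At s = jω = j2:
pole (s+4): 4 + j2 → |·| = √(4²+2²) = √20 ≈ 4.4721, ∠ = arctan(2/4) ≈ 26.57°
pole (s+15): 15 + j2 → |·| = √(15²+2²) = √229 ≈ 15.133, ∠ = arctan(2/15) ≈ 7.59°
pole (s+753): 753 + j2 → |·| = √(753²+2²) = √567013 ≈ 753, ∠ = arctan(2/753) ≈ 0.15°
|G| = 100 / 50960 ≈ 0.0019623
Gain = 20 log₁₀(0.0019623) ≈ -54.14 dB
∠G = 0.00° − 34.31° = -34.31°

-54.1 dB, -34.3°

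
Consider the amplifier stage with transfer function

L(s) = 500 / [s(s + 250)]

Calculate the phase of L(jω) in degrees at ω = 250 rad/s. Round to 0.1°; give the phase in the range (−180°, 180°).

At s = jω = j250:
pole (s+250): 250 + j250 → |·| = √(250²+250²) = √125000 ≈ 353.55, ∠ = arctan(250/250) ≈ 45.00°
pole at origin: |s| = 250, ∠ = 90.00° (in denominator)
∠L = 0.00° − 135.00° = -135.00°

-135.0°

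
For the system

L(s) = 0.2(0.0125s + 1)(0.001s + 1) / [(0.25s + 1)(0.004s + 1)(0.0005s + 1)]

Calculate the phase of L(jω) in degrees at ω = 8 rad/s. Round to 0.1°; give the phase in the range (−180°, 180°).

At ω = 8 rad/s:
zero (1 + j8·0.0125) = 1 + j0.1 → |·| ≈ 1.005, ∠ ≈ 5.71°
zero (1 + j8·0.001) = 1 + j0.008 → |·| ≈ 1, ∠ ≈ 0.46°
pole (1 + j8·0.25) = 1 + j2 → |·| ≈ 2.2361, ∠ ≈ 63.43°
pole (1 + j8·0.004) = 1 + j0.032 → |·| ≈ 1.0005, ∠ ≈ 1.83°
pole (1 + j8·0.0005) = 1 + j0.004 → |·| ≈ 1, ∠ ≈ 0.23°
∠L = (5.71° + 0.46°) − (63.43° + 1.83° + 0.23°) = -59.32°

-59.3°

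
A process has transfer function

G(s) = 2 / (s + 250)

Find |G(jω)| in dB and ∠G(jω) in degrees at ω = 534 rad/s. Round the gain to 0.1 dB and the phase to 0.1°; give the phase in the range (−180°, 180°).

-49.4 dB, -64.9°

Substitute s = j534:
Numerator: 2 = 2 + j0
Denominator: (j534) + 250 = 250 + j534
|N| = √(2² + 0²) ≈ 2, ∠N ≈ 0.00°
|D| = √(250² + 534²) ≈ 589.62, ∠D ≈ 64.91°
|G| = 2 / 589.62 ≈ 0.003392
Gain = 20 log₁₀(0.003392) ≈ -49.39 dB
∠G = 0.00° − 64.91° = -64.91°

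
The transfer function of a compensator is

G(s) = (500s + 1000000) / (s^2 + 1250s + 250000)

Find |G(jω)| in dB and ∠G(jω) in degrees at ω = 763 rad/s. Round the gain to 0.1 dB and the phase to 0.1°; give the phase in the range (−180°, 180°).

Substitute s = j763:
Numerator: 500(j763) + 1000000 = 1000000 + j381500
Denominator: (j763)^2 + 1250(j763) + 250000 = -332169 + j953750
|N| = √(1000000² + 381500²) ≈ 1.0703e+06, ∠N ≈ 20.88°
|D| = √(332169² + 953750²) ≈ 1.0099e+06, ∠D ≈ 109.20°
|G| = 1.0703e+06 / 1.0099e+06 ≈ 1.0598
Gain = 20 log₁₀(1.0598) ≈ 0.50 dB
∠G = 20.88° − 109.20° = -88.32°

0.5 dB, -88.3°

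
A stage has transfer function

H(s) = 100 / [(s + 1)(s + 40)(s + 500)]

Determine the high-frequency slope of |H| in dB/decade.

-60 dB/decade

Each pole contributes −20 dB/decade at high frequency; each zero contributes +20 dB/decade.
Net: 0 zero(s) − 3 pole(s) → -60 dB/decade.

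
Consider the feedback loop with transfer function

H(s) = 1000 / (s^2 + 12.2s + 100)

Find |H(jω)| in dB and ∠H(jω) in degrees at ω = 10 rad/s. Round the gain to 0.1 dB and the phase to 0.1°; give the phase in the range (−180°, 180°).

At s = jω = j10:
quadratic: (j10)² + 12.2·j10 + 100 = 0 + j122 → |·| ≈ 122, ∠ ≈ 90.00°
|H| = 1000 / 122 ≈ 8.1967
Gain = 20 log₁₀(8.1967) ≈ 18.27 dB
∠H = 0.00° − 90.00° = -90.00°

18.3 dB, -90.0°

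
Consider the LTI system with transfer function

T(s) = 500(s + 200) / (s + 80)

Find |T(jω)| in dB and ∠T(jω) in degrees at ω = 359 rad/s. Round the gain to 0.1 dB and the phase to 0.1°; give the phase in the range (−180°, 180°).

At s = jω = j359:
zero (s+200): 200 + j359 → |·| = √(200²+359²) = √168881 ≈ 410.95, ∠ = arctan(359/200) ≈ 60.88°
pole (s+80): 80 + j359 → |·| = √(80²+359²) = √135281 ≈ 367.81, ∠ = arctan(359/80) ≈ 77.44°
|T| = 500 · 410.95 / 367.81 ≈ 558.64
Gain = 20 log₁₀(558.64) ≈ 54.94 dB
∠T = 60.88° − 77.44° = -16.56°

54.9 dB, -16.6°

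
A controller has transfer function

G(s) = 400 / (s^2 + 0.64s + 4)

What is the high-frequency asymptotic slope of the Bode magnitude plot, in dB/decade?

-40 dB/decade

Each pole contributes −20 dB/decade at high frequency; each zero contributes +20 dB/decade.
Net: 0 zero(s) − 2 pole(s) → -40 dB/decade.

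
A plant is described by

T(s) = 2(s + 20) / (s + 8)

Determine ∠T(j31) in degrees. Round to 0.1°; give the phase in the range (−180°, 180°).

-18.4°

At s = jω = j31:
zero (s+20): 20 + j31 → |·| = √(20²+31²) = √1361 ≈ 36.892, ∠ = arctan(31/20) ≈ 57.17°
pole (s+8): 8 + j31 → |·| = √(8²+31²) = √1025 ≈ 32.016, ∠ = arctan(31/8) ≈ 75.53°
∠T = 57.17° − 75.53° = -18.36°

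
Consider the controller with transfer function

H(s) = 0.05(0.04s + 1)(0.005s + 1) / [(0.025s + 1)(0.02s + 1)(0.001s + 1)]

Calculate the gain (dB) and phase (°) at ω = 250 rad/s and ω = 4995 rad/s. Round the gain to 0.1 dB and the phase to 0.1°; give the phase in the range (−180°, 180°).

ω = 250: -32.3 dB, -38.0°; ω = 4995: -48.1 dB, -80.2°

At ω = 250 rad/s:
zero (1 + j250·0.04) = 1 + j10 → |·| ≈ 10.05, ∠ ≈ 84.29°
zero (1 + j250·0.005) = 1 + j1.25 → |·| ≈ 1.6008, ∠ ≈ 51.34°
pole (1 + j250·0.025) = 1 + j6.25 → |·| ≈ 6.3295, ∠ ≈ 80.91°
pole (1 + j250·0.02) = 1 + j5 → |·| ≈ 5.099, ∠ ≈ 78.69°
pole (1 + j250·0.001) = 1 + j0.25 → |·| ≈ 1.0308, ∠ ≈ 14.04°
|H| = 0.05 · 10.05 · 1.6008 / (6.3295 · 5.099 · 1.0308) ≈ 0.024179
Gain = 20 log₁₀(0.024179) ≈ -32.33 dB
∠H = (84.29° + 51.34°) − (80.91° + 78.69° + 14.04°) = -38.01°

At ω = 4995 rad/s:
zero (1 + j4995·0.04) = 1 + j199.8 → |·| ≈ 199.8, ∠ ≈ 89.71°
zero (1 + j4995·0.005) = 1 + j24.975 → |·| ≈ 24.995, ∠ ≈ 87.71°
pole (1 + j4995·0.025) = 1 + j124.875 → |·| ≈ 124.88, ∠ ≈ 89.54°
pole (1 + j4995·0.02) = 1 + j99.9 → |·| ≈ 99.905, ∠ ≈ 89.43°
pole (1 + j4995·0.001) = 1 + j4.995 → |·| ≈ 5.0941, ∠ ≈ 78.68°
|H| = 0.05 · 199.8 · 24.995 / (124.88 · 99.905 · 5.0941) ≈ 0.0039289
Gain = 20 log₁₀(0.0039289) ≈ -48.11 dB
∠H = (89.71° + 87.71°) − (89.54° + 89.43° + 78.68°) = -80.23°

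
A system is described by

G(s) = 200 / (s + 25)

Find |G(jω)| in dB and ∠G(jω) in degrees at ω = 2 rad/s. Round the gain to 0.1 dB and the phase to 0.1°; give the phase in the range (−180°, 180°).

18.0 dB, -4.6°

At s = jω = j2:
pole (s+25): 25 + j2 → |·| = √(25²+2²) = √629 ≈ 25.08, ∠ = arctan(2/25) ≈ 4.57°
|G| = 200 / 25.08 ≈ 7.9745
Gain = 20 log₁₀(7.9745) ≈ 18.03 dB
∠G = 0.00° − 4.57° = -4.57°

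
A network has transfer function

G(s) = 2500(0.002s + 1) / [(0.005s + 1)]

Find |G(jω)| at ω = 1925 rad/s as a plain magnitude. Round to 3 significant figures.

At ω = 1925 rad/s:
zero (1 + j1925·0.002) = 1 + j3.85 → |·| ≈ 3.9778, ∠ ≈ 75.44°
pole (1 + j1925·0.005) = 1 + j9.625 → |·| ≈ 9.6768, ∠ ≈ 84.07°
|G| = 2500 · 3.9778 / (9.6768) ≈ 1027.7

1.03e+03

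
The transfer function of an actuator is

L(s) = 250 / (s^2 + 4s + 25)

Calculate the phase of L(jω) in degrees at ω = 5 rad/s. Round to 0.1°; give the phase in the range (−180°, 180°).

At s = jω = j5:
quadratic: (j5)² + 4·j5 + 25 = 0 + j20 → |·| ≈ 20, ∠ ≈ 90.00°
∠L = 0.00° − 90.00° = -90.00°

-90.0°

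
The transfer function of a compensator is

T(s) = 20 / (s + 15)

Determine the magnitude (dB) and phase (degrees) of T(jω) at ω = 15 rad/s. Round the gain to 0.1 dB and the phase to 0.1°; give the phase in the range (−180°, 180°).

At s = jω = j15:
pole (s+15): 15 + j15 → |·| = √(15²+15²) = √450 ≈ 21.213, ∠ = arctan(15/15) ≈ 45.00°
|T| = 20 / 21.213 ≈ 0.94282
Gain = 20 log₁₀(0.94282) ≈ -0.51 dB
∠T = 0.00° − 45.00° = -45.00°

-0.5 dB, -45.0°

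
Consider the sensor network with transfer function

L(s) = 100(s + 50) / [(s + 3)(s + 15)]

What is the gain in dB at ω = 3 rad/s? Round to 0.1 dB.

37.8 dB

At s = jω = j3:
zero (s+50): 50 + j3 → |·| = √(50²+3²) = √2509 ≈ 50.09, ∠ = arctan(3/50) ≈ 3.43°
pole (s+3): 3 + j3 → |·| = √(3²+3²) = √18 ≈ 4.2426, ∠ = arctan(3/3) ≈ 45.00°
pole (s+15): 15 + j3 → |·| = √(15²+3²) = √234 ≈ 15.297, ∠ = arctan(3/15) ≈ 11.31°
|L| = 100 · 50.09 / 64.899 ≈ 77.181
Gain = 20 log₁₀(77.181) ≈ 37.75 dB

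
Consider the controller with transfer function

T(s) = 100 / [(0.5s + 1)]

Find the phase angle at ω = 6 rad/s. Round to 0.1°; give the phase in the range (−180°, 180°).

At ω = 6 rad/s:
pole (1 + j6·0.5) = 1 + j3 → |·| ≈ 3.1623, ∠ ≈ 71.57°
∠T = (0°) − (71.57°) = -71.57°

-71.6°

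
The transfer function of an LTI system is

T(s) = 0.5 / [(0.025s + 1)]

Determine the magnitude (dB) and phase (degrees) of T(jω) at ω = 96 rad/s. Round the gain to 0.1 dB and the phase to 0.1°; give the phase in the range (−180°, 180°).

At ω = 96 rad/s:
pole (1 + j96·0.025) = 1 + j2.4 → |·| ≈ 2.6, ∠ ≈ 67.38°
|T| = 0.5 · 1 / (2.6) ≈ 0.19231
Gain = 20 log₁₀(0.19231) ≈ -14.32 dB
∠T = (0°) − (67.38°) = -67.38°

-14.3 dB, -67.4°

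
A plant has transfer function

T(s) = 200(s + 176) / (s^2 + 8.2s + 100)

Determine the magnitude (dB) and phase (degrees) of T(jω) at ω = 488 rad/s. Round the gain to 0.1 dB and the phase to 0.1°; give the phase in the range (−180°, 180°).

-7.2 dB, -108.9°

At s = jω = j488:
zero (s+176): 176 + j488 → |·| = √(176²+488²) = √269120 ≈ 518.77, ∠ = arctan(488/176) ≈ 70.17°
quadratic: (j488)² + 8.2·j488 + 100 = -238044 + j4001.6 → |·| ≈ 2.3808e+05, ∠ ≈ 179.04°
|T| = 200 · 518.77 / 2.3808e+05 ≈ 0.43579
Gain = 20 log₁₀(0.43579) ≈ -7.21 dB
∠T = 70.17° − 179.04° = -108.87°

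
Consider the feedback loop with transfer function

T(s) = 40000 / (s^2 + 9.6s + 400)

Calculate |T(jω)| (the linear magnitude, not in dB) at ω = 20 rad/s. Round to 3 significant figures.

208

At s = jω = j20:
quadratic: (j20)² + 9.6·j20 + 400 = 0 + j192 → |·| ≈ 192, ∠ ≈ 90.00°
|T| = 40000 / 192 ≈ 208.33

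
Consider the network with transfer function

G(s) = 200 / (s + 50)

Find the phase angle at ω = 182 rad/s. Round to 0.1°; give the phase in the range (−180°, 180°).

Substitute s = j182:
Numerator: 200 = 200 + j0
Denominator: (j182) + 50 = 50 + j182
|N| = √(200² + 0²) ≈ 200, ∠N ≈ 0.00°
|D| = √(50² + 182²) ≈ 188.74, ∠D ≈ 74.64°
∠G = 0.00° − 74.64° = -74.64°

-74.6°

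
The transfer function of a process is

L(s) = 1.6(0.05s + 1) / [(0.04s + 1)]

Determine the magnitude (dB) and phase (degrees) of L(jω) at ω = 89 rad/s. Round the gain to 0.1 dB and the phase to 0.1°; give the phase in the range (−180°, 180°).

At ω = 89 rad/s:
zero (1 + j89·0.05) = 1 + j4.45 → |·| ≈ 4.561, ∠ ≈ 77.33°
pole (1 + j89·0.04) = 1 + j3.56 → |·| ≈ 3.6978, ∠ ≈ 74.31°
|L| = 1.6 · 4.561 / (3.6978) ≈ 1.9735
Gain = 20 log₁₀(1.9735) ≈ 5.90 dB
∠L = (77.33°) − (74.31°) = 3.02°

5.9 dB, 3.0°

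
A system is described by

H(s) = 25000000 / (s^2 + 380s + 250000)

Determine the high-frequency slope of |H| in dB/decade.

Each pole contributes −20 dB/decade at high frequency; each zero contributes +20 dB/decade.
Net: 0 zero(s) − 2 pole(s) → -40 dB/decade.

-40 dB/decade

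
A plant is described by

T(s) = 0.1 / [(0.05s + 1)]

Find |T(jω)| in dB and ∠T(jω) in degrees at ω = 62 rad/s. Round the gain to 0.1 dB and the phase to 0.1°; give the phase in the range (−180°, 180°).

-30.3 dB, -72.1°

At ω = 62 rad/s:
pole (1 + j62·0.05) = 1 + j3.1 → |·| ≈ 3.2573, ∠ ≈ 72.12°
|T| = 0.1 · 1 / (3.2573) ≈ 0.0307
Gain = 20 log₁₀(0.0307) ≈ -30.26 dB
∠T = (0°) − (72.12°) = -72.12°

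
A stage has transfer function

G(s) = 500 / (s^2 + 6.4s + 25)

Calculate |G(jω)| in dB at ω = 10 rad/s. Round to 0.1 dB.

14.1 dB

At s = jω = j10:
quadratic: (j10)² + 6.4·j10 + 25 = -75 + j64 → |·| ≈ 98.595, ∠ ≈ 139.52°
|G| = 500 / 98.595 ≈ 5.0713
Gain = 20 log₁₀(5.0713) ≈ 14.10 dB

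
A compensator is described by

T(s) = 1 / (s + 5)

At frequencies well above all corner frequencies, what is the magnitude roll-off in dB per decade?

-20 dB/decade

Each pole contributes −20 dB/decade at high frequency; each zero contributes +20 dB/decade.
Net: 0 zero(s) − 1 pole(s) → -20 dB/decade.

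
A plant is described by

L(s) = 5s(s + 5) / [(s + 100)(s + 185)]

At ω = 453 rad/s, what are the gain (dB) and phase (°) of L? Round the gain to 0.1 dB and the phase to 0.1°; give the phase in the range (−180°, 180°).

At s = jω = j453:
zero (s+5): 5 + j453 → |·| = √(5²+453²) = √205234 ≈ 453.03, ∠ = arctan(453/5) ≈ 89.37°
zero at origin: s = j453 → |·| = 453, ∠ = 90.00°
pole (s+100): 100 + j453 → |·| = √(100²+453²) = √215209 ≈ 463.91, ∠ = arctan(453/100) ≈ 77.55°
pole (s+185): 185 + j453 → |·| = √(185²+453²) = √239434 ≈ 489.32, ∠ = arctan(453/185) ≈ 67.79°
|L| = 5 · 2.0522e+05 / 2.27e+05 ≈ 4.5203
Gain = 20 log₁₀(4.5203) ≈ 13.10 dB
∠L = 179.37° − 145.34° = 34.03°

13.1 dB, 34.0°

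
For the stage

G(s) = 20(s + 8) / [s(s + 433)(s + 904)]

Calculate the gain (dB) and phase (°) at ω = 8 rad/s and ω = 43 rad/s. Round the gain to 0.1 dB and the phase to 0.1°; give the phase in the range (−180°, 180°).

ω = 8: -82.8 dB, -46.6°; ω = 43: -85.7 dB, -18.9°

At s = jω = j8:
zero (s+8): 8 + j8 → |·| = √(8²+8²) = √128 ≈ 11.314, ∠ = arctan(8/8) ≈ 45.00°
pole (s+433): 433 + j8 → |·| = √(433²+8²) = √187553 ≈ 433.07, ∠ = arctan(8/433) ≈ 1.06°
pole (s+904): 904 + j8 → |·| = √(904²+8²) = √817280 ≈ 904.04, ∠ = arctan(8/904) ≈ 0.51°
pole at origin: |s| = 8, ∠ = 90.00° (in denominator)
|G| = 20 · 11.314 / 3.1321e+06 ≈ 7.2245e-05
Gain = 20 log₁₀(7.2245e-05) ≈ -82.82 dB
∠G = 45.00° − 91.57° = -46.57°

At s = jω = j43:
zero (s+8): 8 + j43 → |·| = √(8²+43²) = √1913 ≈ 43.738, ∠ = arctan(43/8) ≈ 79.46°
pole (s+433): 433 + j43 → |·| = √(433²+43²) = √189338 ≈ 435.13, ∠ = arctan(43/433) ≈ 5.67°
pole (s+904): 904 + j43 → |·| = √(904²+43²) = √819065 ≈ 905.02, ∠ = arctan(43/904) ≈ 2.72°
pole at origin: |s| = 43, ∠ = 90.00° (in denominator)
|G| = 20 · 43.738 / 1.6933e+07 ≈ 5.166e-05
Gain = 20 log₁₀(5.166e-05) ≈ -85.74 dB
∠G = 79.46° − 98.39° = -18.93°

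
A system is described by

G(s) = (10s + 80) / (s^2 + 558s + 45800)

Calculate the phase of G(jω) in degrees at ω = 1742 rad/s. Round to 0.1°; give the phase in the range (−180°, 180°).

-72.2°

Substitute s = j1742:
Numerator: 10(j1742) + 80 = 80 + j17420
Denominator: (j1742)^2 + 558(j1742) + 45800 = -2988764 + j972036
|N| = √(80² + 17420²) ≈ 17420, ∠N ≈ 89.74°
|D| = √(2988764² + 972036²) ≈ 3.1429e+06, ∠D ≈ 161.98°
∠G = 89.74° − 161.98° = -72.24°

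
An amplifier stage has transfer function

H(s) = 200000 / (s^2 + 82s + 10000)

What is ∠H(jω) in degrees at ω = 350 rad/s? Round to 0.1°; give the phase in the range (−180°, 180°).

At s = jω = j350:
quadratic: (j350)² + 82·j350 + 10000 = -112500 + j28700 → |·| ≈ 1.161e+05, ∠ ≈ 165.69°
∠H = 0.00° − 165.69° = -165.69°

-165.7°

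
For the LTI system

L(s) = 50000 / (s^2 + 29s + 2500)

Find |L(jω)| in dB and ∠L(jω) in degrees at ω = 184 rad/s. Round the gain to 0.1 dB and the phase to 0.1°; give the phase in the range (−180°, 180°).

3.9 dB, -170.3°

At s = jω = j184:
quadratic: (j184)² + 29·j184 + 2500 = -31356 + j5336 → |·| ≈ 31807, ∠ ≈ 170.34°
|L| = 50000 / 31807 ≈ 1.572
Gain = 20 log₁₀(1.572) ≈ 3.93 dB
∠L = 0.00° − 170.34° = -170.34°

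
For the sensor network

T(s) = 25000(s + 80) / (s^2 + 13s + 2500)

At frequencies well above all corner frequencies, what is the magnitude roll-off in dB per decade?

Each pole contributes −20 dB/decade at high frequency; each zero contributes +20 dB/decade.
Net: 1 zero(s) − 2 pole(s) → -20 dB/decade.

-20 dB/decade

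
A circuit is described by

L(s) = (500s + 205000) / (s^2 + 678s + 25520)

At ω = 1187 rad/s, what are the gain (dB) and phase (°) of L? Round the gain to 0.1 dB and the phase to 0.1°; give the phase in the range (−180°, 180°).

-8.1 dB, -78.9°

Substitute s = j1187:
Numerator: 500(j1187) + 205000 = 205000 + j593500
Denominator: (j1187)^2 + 678(j1187) + 25520 = -1383449 + j804786
|N| = √(205000² + 593500²) ≈ 6.2791e+05, ∠N ≈ 70.94°
|D| = √(1383449² + 804786²) ≈ 1.6005e+06, ∠D ≈ 149.81°
|L| = 6.2791e+05 / 1.6005e+06 ≈ 0.39232
Gain = 20 log₁₀(0.39232) ≈ -8.13 dB
∠L = 70.94° − 149.81° = -78.87°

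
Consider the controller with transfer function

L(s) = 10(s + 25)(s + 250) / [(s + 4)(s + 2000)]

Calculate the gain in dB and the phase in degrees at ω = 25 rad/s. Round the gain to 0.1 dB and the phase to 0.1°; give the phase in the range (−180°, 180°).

4.9 dB, -30.9°

At s = jω = j25:
zero (s+25): 25 + j25 → |·| = √(25²+25²) = √1250 ≈ 35.355, ∠ = arctan(25/25) ≈ 45.00°
zero (s+250): 250 + j25 → |·| = √(250²+25²) = √63125 ≈ 251.25, ∠ = arctan(25/250) ≈ 5.71°
pole (s+4): 4 + j25 → |·| = √(4²+25²) = √641 ≈ 25.318, ∠ = arctan(25/4) ≈ 80.91°
pole (s+2000): 2000 + j25 → |·| = √(2000²+25²) = √4000625 ≈ 2000.2, ∠ = arctan(25/2000) ≈ 0.72°
|L| = 10 · 8882.9 / 50641 ≈ 1.7541
Gain = 20 log₁₀(1.7541) ≈ 4.88 dB
∠L = 50.71° − 81.63° = -30.92°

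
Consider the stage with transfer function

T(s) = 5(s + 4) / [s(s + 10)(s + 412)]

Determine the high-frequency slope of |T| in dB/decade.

-40 dB/decade

Each pole contributes −20 dB/decade at high frequency; each zero contributes +20 dB/decade.
Net: 1 zero(s) − 3 pole(s) → -40 dB/decade.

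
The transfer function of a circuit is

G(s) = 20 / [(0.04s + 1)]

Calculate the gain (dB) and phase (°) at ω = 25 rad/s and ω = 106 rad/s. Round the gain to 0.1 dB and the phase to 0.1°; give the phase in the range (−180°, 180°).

ω = 25: 23.0 dB, -45.0°; ω = 106: 13.2 dB, -76.7°

At ω = 25 rad/s:
pole (1 + j25·0.04) = 1 + j1 → |·| ≈ 1.4142, ∠ ≈ 45.00°
|G| = 20 · 1 / (1.4142) ≈ 14.142
Gain = 20 log₁₀(14.142) ≈ 23.01 dB
∠G = (0°) − (45.00°) = -45.00°

At ω = 106 rad/s:
pole (1 + j106·0.04) = 1 + j4.24 → |·| ≈ 4.3563, ∠ ≈ 76.73°
|G| = 20 · 1 / (4.3563) ≈ 4.5911
Gain = 20 log₁₀(4.5911) ≈ 13.24 dB
∠G = (0°) − (76.73°) = -76.73°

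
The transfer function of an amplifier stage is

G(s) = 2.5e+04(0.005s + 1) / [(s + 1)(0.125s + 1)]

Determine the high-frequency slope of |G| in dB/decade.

Each pole contributes −20 dB/decade at high frequency; each zero contributes +20 dB/decade.
Net: 1 zero(s) − 2 pole(s) → -20 dB/decade.

-20 dB/decade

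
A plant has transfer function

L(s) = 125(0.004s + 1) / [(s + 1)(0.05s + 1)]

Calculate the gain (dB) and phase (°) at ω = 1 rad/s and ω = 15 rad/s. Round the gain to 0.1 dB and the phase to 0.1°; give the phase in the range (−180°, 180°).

At ω = 1 rad/s:
zero (1 + j1·0.004) = 1 + j0.004 → |·| ≈ 1, ∠ ≈ 0.23°
pole (1 + j1·1) = 1 + j1 → |·| ≈ 1.4142, ∠ ≈ 45.00°
pole (1 + j1·0.05) = 1 + j0.05 → |·| ≈ 1.0012, ∠ ≈ 2.86°
|L| = 125 · 1 / (1.4142 · 1.0012) ≈ 88.283
Gain = 20 log₁₀(88.283) ≈ 38.92 dB
∠L = (0.23°) − (45.00° + 2.86°) = -47.63°

At ω = 15 rad/s:
zero (1 + j15·0.004) = 1 + j0.06 → |·| ≈ 1.0018, ∠ ≈ 3.43°
pole (1 + j15·1) = 1 + j15 → |·| ≈ 15.033, ∠ ≈ 86.19°
pole (1 + j15·0.05) = 1 + j0.75 → |·| ≈ 1.25, ∠ ≈ 36.87°
|L| = 125 · 1.0018 / (15.033 · 1.25) ≈ 6.664
Gain = 20 log₁₀(6.664) ≈ 16.47 dB
∠L = (3.43°) − (86.19° + 36.87°) = -119.63°

ω = 1: 38.9 dB, -47.6°; ω = 15: 16.5 dB, -119.6°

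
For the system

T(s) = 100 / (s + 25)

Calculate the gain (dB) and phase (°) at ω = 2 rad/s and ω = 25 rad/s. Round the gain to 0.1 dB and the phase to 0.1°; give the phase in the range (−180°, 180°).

Substitute s = j2:
Numerator: 100 = 100 + j0
Denominator: (j2) + 25 = 25 + j2
|N| = √(100² + 0²) ≈ 100, ∠N ≈ 0.00°
|D| = √(25² + 2²) ≈ 25.08, ∠D ≈ 4.57°
|T| = 100 / 25.08 ≈ 3.9872
Gain = 20 log₁₀(3.9872) ≈ 12.01 dB
∠T = 0.00° − 4.57° = -4.57°

Substitute s = j25:
Numerator: 100 = 100 + j0
Denominator: (j25) + 25 = 25 + j25
|N| = √(100² + 0²) ≈ 100, ∠N ≈ 0.00°
|D| = √(25² + 25²) ≈ 35.355, ∠D ≈ 45.00°
|T| = 100 / 35.355 ≈ 2.8285
Gain = 20 log₁₀(2.8285) ≈ 9.03 dB
∠T = 0.00° − 45.00° = -45.00°

ω = 2: 12.0 dB, -4.6°; ω = 25: 9.0 dB, -45.0°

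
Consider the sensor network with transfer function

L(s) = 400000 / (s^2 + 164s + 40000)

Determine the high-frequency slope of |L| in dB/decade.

-40 dB/decade

Each pole contributes −20 dB/decade at high frequency; each zero contributes +20 dB/decade.
Net: 0 zero(s) − 2 pole(s) → -40 dB/decade.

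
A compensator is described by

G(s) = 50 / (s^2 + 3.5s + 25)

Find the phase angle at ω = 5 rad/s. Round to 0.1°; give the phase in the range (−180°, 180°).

-90.0°

At s = jω = j5:
quadratic: (j5)² + 3.5·j5 + 25 = 0 + j17.5 → |·| ≈ 17.5, ∠ ≈ 90.00°
∠G = 0.00° − 90.00° = -90.00°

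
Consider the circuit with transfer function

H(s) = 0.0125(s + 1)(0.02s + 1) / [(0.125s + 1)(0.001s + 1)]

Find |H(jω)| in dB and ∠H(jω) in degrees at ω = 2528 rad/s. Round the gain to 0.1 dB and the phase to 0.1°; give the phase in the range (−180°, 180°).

5.4 dB, 20.6°

At ω = 2528 rad/s:
zero (1 + j2528·1) = 1 + j2528 → |·| ≈ 2528, ∠ ≈ 89.98°
zero (1 + j2528·0.02) = 1 + j50.56 → |·| ≈ 50.57, ∠ ≈ 88.87°
pole (1 + j2528·0.125) = 1 + j316 → |·| ≈ 316, ∠ ≈ 89.82°
pole (1 + j2528·0.001) = 1 + j2.528 → |·| ≈ 2.7186, ∠ ≈ 68.42°
|H| = 0.0125 · 2528 · 50.57 / (316 · 2.7186) ≈ 1.8601
Gain = 20 log₁₀(1.8601) ≈ 5.39 dB
∠H = (89.98° + 88.87°) − (89.82° + 68.42°) = 20.61°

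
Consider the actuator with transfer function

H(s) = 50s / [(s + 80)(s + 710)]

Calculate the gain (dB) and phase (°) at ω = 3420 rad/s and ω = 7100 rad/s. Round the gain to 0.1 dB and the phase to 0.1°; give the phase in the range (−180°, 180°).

ω = 3420: -36.9 dB, -76.9°; ω = 7100: -43.1 dB, -83.6°

At s = jω = j3420:
zero at origin: s = j3420 → |·| = 3420, ∠ = 90.00°
pole (s+80): 80 + j3420 → |·| = √(80²+3420²) = √11702800 ≈ 3420.9, ∠ = arctan(3420/80) ≈ 88.66°
pole (s+710): 710 + j3420 → |·| = √(710²+3420²) = √12200500 ≈ 3492.9, ∠ = arctan(3420/710) ≈ 78.27°
|H| = 50 · 3420 / 1.1949e+07 ≈ 0.014311
Gain = 20 log₁₀(0.014311) ≈ -36.89 dB
∠H = 90.00° − 166.93° = -76.93°

At s = jω = j7100:
zero at origin: s = j7100 → |·| = 7100, ∠ = 90.00°
pole (s+80): 80 + j7100 → |·| = √(80²+7100²) = √50416400 ≈ 7100.5, ∠ = arctan(7100/80) ≈ 89.35°
pole (s+710): 710 + j7100 → |·| = √(710²+7100²) = √50914100 ≈ 7135.4, ∠ = arctan(7100/710) ≈ 84.29°
|H| = 50 · 7100 / 5.0665e+07 ≈ 0.0070068
Gain = 20 log₁₀(0.0070068) ≈ -43.09 dB
∠H = 90.00° − 173.64° = -83.64°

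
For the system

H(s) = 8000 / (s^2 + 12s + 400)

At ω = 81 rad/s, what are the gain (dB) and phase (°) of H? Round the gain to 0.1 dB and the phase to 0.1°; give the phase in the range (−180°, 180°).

2.2 dB, -171.0°

At s = jω = j81:
quadratic: (j81)² + 12·j81 + 400 = -6161 + j972 → |·| ≈ 6237.2, ∠ ≈ 171.03°
|H| = 8000 / 6237.2 ≈ 1.2826
Gain = 20 log₁₀(1.2826) ≈ 2.16 dB
∠H = 0.00° − 171.03° = -171.03°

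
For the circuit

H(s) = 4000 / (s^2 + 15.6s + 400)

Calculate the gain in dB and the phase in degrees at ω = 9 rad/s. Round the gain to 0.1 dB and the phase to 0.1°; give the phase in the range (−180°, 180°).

At s = jω = j9:
quadratic: (j9)² + 15.6·j9 + 400 = 319 + j140.4 → |·| ≈ 348.53, ∠ ≈ 23.76°
|H| = 4000 / 348.53 ≈ 11.477
Gain = 20 log₁₀(11.477) ≈ 21.20 dB
∠H = 0.00° − 23.76° = -23.76°

21.2 dB, -23.8°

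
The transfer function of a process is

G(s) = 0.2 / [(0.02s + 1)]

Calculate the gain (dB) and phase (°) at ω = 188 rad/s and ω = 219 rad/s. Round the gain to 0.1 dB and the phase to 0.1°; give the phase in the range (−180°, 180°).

ω = 188: -25.8 dB, -75.1°; ω = 219: -27.0 dB, -77.1°

At ω = 188 rad/s:
pole (1 + j188·0.02) = 1 + j3.76 → |·| ≈ 3.8907, ∠ ≈ 75.11°
|G| = 0.2 · 1 / (3.8907) ≈ 0.051405
Gain = 20 log₁₀(0.051405) ≈ -25.78 dB
∠G = (0°) − (75.11°) = -75.11°

At ω = 219 rad/s:
pole (1 + j219·0.02) = 1 + j4.38 → |·| ≈ 4.4927, ∠ ≈ 77.14°
|G| = 0.2 · 1 / (4.4927) ≈ 0.044517
Gain = 20 log₁₀(0.044517) ≈ -27.03 dB
∠G = (0°) − (77.14°) = -77.14°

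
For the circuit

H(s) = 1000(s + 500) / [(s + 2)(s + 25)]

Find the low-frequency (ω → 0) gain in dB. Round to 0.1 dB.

80.0 dB

H(0) = 1000·500 / (2·25) = 10000
20 log₁₀(10000) ≈ 80.00 dB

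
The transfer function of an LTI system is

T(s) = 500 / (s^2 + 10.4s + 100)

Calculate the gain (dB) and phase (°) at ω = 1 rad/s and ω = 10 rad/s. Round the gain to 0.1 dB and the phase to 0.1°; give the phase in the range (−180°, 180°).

ω = 1: 14.0 dB, -6.0°; ω = 10: 13.6 dB, -90.0°

At s = jω = j1:
quadratic: (j1)² + 10.4·j1 + 100 = 99 + j10.4 → |·| ≈ 99.545, ∠ ≈ 6.00°
|T| = 500 / 99.545 ≈ 5.0229
Gain = 20 log₁₀(5.0229) ≈ 14.02 dB
∠T = 0.00° − 6.00° = -6.00°

At s = jω = j10:
quadratic: (j10)² + 10.4·j10 + 100 = 0 + j104 → |·| ≈ 104, ∠ ≈ 90.00°
|T| = 500 / 104 ≈ 4.8077
Gain = 20 log₁₀(4.8077) ≈ 13.64 dB
∠T = 0.00° − 90.00° = -90.00°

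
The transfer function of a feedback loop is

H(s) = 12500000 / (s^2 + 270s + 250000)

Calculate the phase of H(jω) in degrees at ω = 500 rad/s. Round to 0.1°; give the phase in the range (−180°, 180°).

-90.0°

At s = jω = j500:
quadratic: (j500)² + 270·j500 + 250000 = 0 + j135000 → |·| ≈ 1.35e+05, ∠ ≈ 90.00°
∠H = 0.00° − 90.00° = -90.00°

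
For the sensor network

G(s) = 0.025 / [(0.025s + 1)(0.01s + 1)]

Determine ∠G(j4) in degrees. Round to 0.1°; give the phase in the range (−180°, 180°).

-8.0°

At ω = 4 rad/s:
pole (1 + j4·0.025) = 1 + j0.1 → |·| ≈ 1.005, ∠ ≈ 5.71°
pole (1 + j4·0.01) = 1 + j0.04 → |·| ≈ 1.0008, ∠ ≈ 2.29°
∠G = (0°) − (5.71° + 2.29°) = -8.00°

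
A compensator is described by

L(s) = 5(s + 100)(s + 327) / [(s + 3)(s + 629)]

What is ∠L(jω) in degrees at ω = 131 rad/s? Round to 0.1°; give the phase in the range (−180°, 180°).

At s = jω = j131:
zero (s+100): 100 + j131 → |·| = √(100²+131²) = √27161 ≈ 164.81, ∠ = arctan(131/100) ≈ 52.64°
zero (s+327): 327 + j131 → |·| = √(327²+131²) = √124090 ≈ 352.26, ∠ = arctan(131/327) ≈ 21.83°
pole (s+3): 3 + j131 → |·| = √(3²+131²) = √17170 ≈ 131.03, ∠ = arctan(131/3) ≈ 88.69°
pole (s+629): 629 + j131 → |·| = √(629²+131²) = √412802 ≈ 642.5, ∠ = arctan(131/629) ≈ 11.76°
∠L = 74.47° − 100.45° = -25.98°

-26.0°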